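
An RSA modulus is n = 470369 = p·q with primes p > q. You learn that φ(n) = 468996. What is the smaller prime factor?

647

φ(n) = (p−1)(q−1) = n − (p+q) + 1, so p + q = 470369 − 468996 + 1 = 1374.
p and q are the roots of t² − 1374t + 470369 = 0.
Discriminant: 1374² − 4·470369 = 1887876 − 1881476 = 6400; √6400 = 80.
q = (1374 − 80)/2 = 647, p = (1374 + 80)/2 = 727.
Check: 647 · 727 = 470369.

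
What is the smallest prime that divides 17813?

47

17813 is odd.
Digit sum 20, not divisible by 3.
Ends in 3: not divisible by 5.
7: 17813 = 7·2544 + 5
11: 17813 = 11·1619 + 4
13: 17813 = 13·1370 + 3
17: 17813 = 17·1047 + 14
19: 17813 = 19·937 + 10
23: 17813 = 23·774 + 11
29: 17813 = 29·614 + 7
31: 17813 = 31·574 + 19
37: 17813 = 37·481 + 16
41: 17813 = 41·434 + 19
43: 17813 = 43·414 + 11
47: 17813 = 47·379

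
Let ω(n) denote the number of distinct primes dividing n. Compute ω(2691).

2691 = 3^2 · 299
299 = 13 · 23
2691 = 3^2 · 13 · 23, which has 3 distinct prime factors.

3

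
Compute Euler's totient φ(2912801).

2851072

Factor: 2912801 = 113 · 149 · 173.
φ(2912801) = (113−1) · (149−1) · (173−1) = 112 · 148 · 172 = 2851072.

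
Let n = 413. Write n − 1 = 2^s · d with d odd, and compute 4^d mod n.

228

413 − 1 = 412 = 2^2 · 103, so d = 103.
4^1 ≡ 4 (mod 413)
4^2 ≡ 4^2 = 16 ≡ 16 (mod 413)
4^4 ≡ 16^2 = 256 ≡ 256 (mod 413)
4^8 ≡ 256^2 = 65536 ≡ 282 (mod 413)
4^16 ≡ 282^2 = 79524 ≡ 228 (mod 413)
4^32 ≡ 228^2 = 51984 ≡ 359 (mod 413)
4^64 ≡ 359^2 = 128881 ≡ 25 (mod 413)
103 = 64 + 32 + 4 + 2 + 1 in binary powers of 2.
So 4^103 ≡ 25 · 359 · 256 · 16 · 4 ≡ 228 (mod 413).
Squaring chain: 228 → 359; never reaches −1, so base 4 is a Miller–Rabin witness that 413 is composite.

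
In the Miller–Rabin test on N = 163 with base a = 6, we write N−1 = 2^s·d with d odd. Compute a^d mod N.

163 − 1 = 162 = 2^1 · 81, so d = 81.
6^1 ≡ 6 (mod 163)
6^2 ≡ 6^2 = 36 ≡ 36 (mod 163)
6^4 ≡ 36^2 = 1296 ≡ 155 (mod 163)
6^8 ≡ 155^2 = 24025 ≡ 64 (mod 163)
6^16 ≡ 64^2 = 4096 ≡ 21 (mod 163)
6^32 ≡ 21^2 = 441 ≡ 115 (mod 163)
6^64 ≡ 115^2 = 13225 ≡ 22 (mod 163)
81 = 64 + 16 + 1 in binary powers of 2.
So 6^81 ≡ 22 · 21 · 6 ≡ 1 (mod 163).
Since 6^d ≡ 1 (mod 163), base 6 does not prove 163 composite.

1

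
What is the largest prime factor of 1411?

83

1411 = 17 · 83
83 is prime.
So 1411 = 17 · 83; the largest prime factor is 83.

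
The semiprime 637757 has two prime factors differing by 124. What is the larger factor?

Since p = q + 124, we have 637757 = q(q + 124), so q² + 124q − 637757 = 0.
Discriminant: 124² + 4·637757 = 15376 + 2551028 = 2566404; √2566404 = 1602.
q = (−124 + 1602)/2 = 739, and p = q + 124 = 863.
Check: 739 · 863 = 637757.

863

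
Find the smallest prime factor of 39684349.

39684349 is odd.
Digit sum 46, not divisible by 3.
Ends in 9: not divisible by 5.
7: 39684349 = 7·5669192 + 5
11: 39684349 = 11·3607668 + 1
13: 39684349 = 13·3052642 + 3
17: 39684349 = 17·2334373 + 8
19: 39684349 = 19·2088649 + 18
23: 39684349 = 23·1725406 + 11
29: 39684349 = 29·1368425 + 24
31: 39684349 = 31·1280140 + 9
37: 39684349 = 37·1072549 + 36
41: 39684349 = 41·967910 + 39
43: 39684349 = 43·922891 + 36
47: 39684349 = 47·844347 + 40
53: 39684349 = 53·748761 + 16
59: 39684349 = 59·672616 + 5
61: 39684349 = 61·650563 + 6
67: 39684349 = 67·592303 + 48
71: 39684349 = 71·558934 + 35
73: 39684349 = 73·543621 + 16
79: 39684349 = 79·502333 + 42
83: 39684349 = 83·478124 + 57
89: 39684349 = 89·445891 + 50
97: 39684349 = 97·409117

97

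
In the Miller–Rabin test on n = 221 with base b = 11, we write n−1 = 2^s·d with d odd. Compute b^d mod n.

221 − 1 = 220 = 2^2 · 55, so d = 55.
11^1 ≡ 11 (mod 221)
11^2 ≡ 11^2 = 121 ≡ 121 (mod 221)
11^4 ≡ 121^2 = 14641 ≡ 55 (mod 221)
11^8 ≡ 55^2 = 3025 ≡ 152 (mod 221)
11^16 ≡ 152^2 = 23104 ≡ 120 (mod 221)
11^32 ≡ 120^2 = 14400 ≡ 35 (mod 221)
55 = 32 + 16 + 4 + 2 + 1 in binary powers of 2.
So 11^55 ≡ 35 · 120 · 55 · 121 · 11 ≡ 54 (mod 221).
Squaring chain: 54 → 43; never reaches −1, so base 11 is a Miller–Rabin witness that 221 is composite.

54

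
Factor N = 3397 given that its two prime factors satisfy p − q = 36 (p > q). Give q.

Since p = q + 36, we have 3397 = q(q + 36), so q² + 36q − 3397 = 0.
Discriminant: 36² + 4·3397 = 1296 + 13588 = 14884; √14884 = 122.
q = (−36 + 122)/2 = 43, and p = q + 36 = 79.
Check: 43 · 79 = 3397.

43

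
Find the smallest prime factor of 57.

3

57 is odd.
Digit sum 12, divisible by 3.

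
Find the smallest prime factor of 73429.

73429 is odd.
Digit sum 25, not divisible by 3.
Ends in 9: not divisible by 5.
7: 73429 = 7·10489 + 6
11: 73429 = 11·6675 + 4
13: 73429 = 13·5648 + 5
17: 73429 = 17·4319 + 6
19: 73429 = 19·3864 + 13
23: 73429 = 23·3192 + 13
29: 73429 = 29·2532 + 1
31: 73429 = 31·2368 + 21
37: 73429 = 37·1984 + 21
41: 73429 = 41·1790 + 39
43: 73429 = 43·1707 + 28
47: 73429 = 47·1562 + 15
53: 73429 = 53·1385 + 24
59: 73429 = 59·1244 + 33
61: 73429 = 61·1203 + 46
67: 73429 = 67·1095 + 64
71: 73429 = 71·1034 + 15
73: 73429 = 73·1005 + 64
79: 73429 = 79·929 + 38
83: 73429 = 83·884 + 57
89: 73429 = 89·825 + 4
97: 73429 = 97·757

97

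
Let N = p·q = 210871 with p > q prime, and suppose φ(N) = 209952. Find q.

φ(n) = (p−1)(q−1) = n − (p+q) + 1, so p + q = 210871 − 209952 + 1 = 920.
p and q are the roots of t² − 920t + 210871 = 0.
Discriminant: 920² − 4·210871 = 846400 − 843484 = 2916; √2916 = 54.
q = (920 − 54)/2 = 433, p = (920 + 54)/2 = 487.
Check: 433 · 487 = 210871.

433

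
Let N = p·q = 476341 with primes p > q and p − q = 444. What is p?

Since p = q + 444, we have 476341 = q(q + 444), so q² + 444q − 476341 = 0.
Discriminant: 444² + 4·476341 = 197136 + 1905364 = 2102500; √2102500 = 1450.
q = (−444 + 1450)/2 = 503, and p = q + 444 = 947.
Check: 503 · 947 = 476341.

947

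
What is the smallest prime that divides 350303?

19

350303 is odd.
Digit sum 14, not divisible by 3.
Ends in 3: not divisible by 5.
7: 350303 = 7·50043 + 2
11: 350303 = 11·31845 + 8
13: 350303 = 13·26946 + 5
17: 350303 = 17·20606 + 1
19: 350303 = 19·18437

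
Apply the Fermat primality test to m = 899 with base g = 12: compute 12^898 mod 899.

231

12^1 ≡ 12 (mod 899)
12^2 ≡ 12^2 = 144 ≡ 144 (mod 899)
12^4 ≡ 144^2 = 20736 ≡ 59 (mod 899)
12^8 ≡ 59^2 = 3481 ≡ 784 (mod 899)
12^16 ≡ 784^2 = 614656 ≡ 639 (mod 899)
12^32 ≡ 639^2 = 408321 ≡ 175 (mod 899)
12^64 ≡ 175^2 = 30625 ≡ 59 (mod 899)
12^128 ≡ 59^2 = 3481 ≡ 784 (mod 899)
12^256 ≡ 784^2 = 614656 ≡ 639 (mod 899)
12^512 ≡ 639^2 = 408321 ≡ 175 (mod 899)
898 = 512 + 256 + 128 + 2 in binary powers of 2.
So 12^898 ≡ 175 · 639 · 784 · 144 ≡ 231 (mod 899).
Since 231 ≠ 1, base 12 is a Fermat witness: 899 is composite.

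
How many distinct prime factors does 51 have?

51 = 3 · 17
51 = 3 · 17, which has 2 distinct prime factors.

2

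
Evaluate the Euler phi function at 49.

42

Factor: 49 = 7^2.
φ(49) = 7^1·(7−1) = 42.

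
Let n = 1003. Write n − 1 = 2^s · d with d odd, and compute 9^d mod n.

144

1003 − 1 = 1002 = 2^1 · 501, so d = 501.
9^1 ≡ 9 (mod 1003)
9^2 ≡ 9^2 = 81 ≡ 81 (mod 1003)
9^4 ≡ 81^2 = 6561 ≡ 543 (mod 1003)
9^8 ≡ 543^2 = 294849 ≡ 970 (mod 1003)
9^16 ≡ 970^2 = 940900 ≡ 86 (mod 1003)
9^32 ≡ 86^2 = 7396 ≡ 375 (mod 1003)
9^64 ≡ 375^2 = 140625 ≡ 205 (mod 1003)
9^128 ≡ 205^2 = 42025 ≡ 902 (mod 1003)
9^256 ≡ 902^2 = 813604 ≡ 171 (mod 1003)
501 = 256 + 128 + 64 + 32 + 16 + 4 + 1 in binary powers of 2.
So 9^501 ≡ 171 · 902 · 205 · 375 · 86 · 543 · 9 ≡ 144 (mod 1003).
Squaring chain: 144; never reaches −1, so base 9 is a Miller–Rabin witness that 1003 is composite.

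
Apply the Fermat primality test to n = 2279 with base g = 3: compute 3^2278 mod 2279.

3^1 ≡ 3 (mod 2279)
3^2 ≡ 3^2 = 9 ≡ 9 (mod 2279)
3^4 ≡ 9^2 = 81 ≡ 81 (mod 2279)
3^8 ≡ 81^2 = 6561 ≡ 2003 (mod 2279)
3^16 ≡ 2003^2 = 4012009 ≡ 969 (mod 2279)
3^32 ≡ 969^2 = 938961 ≡ 13 (mod 2279)
3^64 ≡ 13^2 = 169 ≡ 169 (mod 2279)
3^128 ≡ 169^2 = 28561 ≡ 1213 (mod 2279)
3^256 ≡ 1213^2 = 1471369 ≡ 1414 (mod 2279)
3^512 ≡ 1414^2 = 1999396 ≡ 713 (mod 2279)
3^1024 ≡ 713^2 = 508369 ≡ 152 (mod 2279)
3^2048 ≡ 152^2 = 23104 ≡ 314 (mod 2279)
2278 = 2048 + 128 + 64 + 32 + 4 + 2 in binary powers of 2.
So 3^2278 ≡ 314 · 1213 · 169 · 13 · 81 · 9 ≡ 1257 (mod 2279).
Since 1257 ≠ 1, base 3 is a Fermat witness: 2279 is composite.

1257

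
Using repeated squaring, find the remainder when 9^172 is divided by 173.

1

9^1 ≡ 9 (mod 173)
9^2 ≡ 9^2 = 81 ≡ 81 (mod 173)
9^4 ≡ 81^2 = 6561 ≡ 160 (mod 173)
9^8 ≡ 160^2 = 25600 ≡ 169 (mod 173)
9^16 ≡ 169^2 = 28561 ≡ 16 (mod 173)
9^32 ≡ 16^2 = 256 ≡ 83 (mod 173)
9^64 ≡ 83^2 = 6889 ≡ 142 (mod 173)
9^128 ≡ 142^2 = 20164 ≡ 96 (mod 173)
172 = 128 + 32 + 8 + 4 in binary powers of 2.
So 9^172 ≡ 96 · 83 · 169 · 160 ≡ 1 (mod 173).
Since the result is 1, base 9 gives no evidence that 173 is composite.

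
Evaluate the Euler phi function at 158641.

Factor: 158641 = 7 · 131 · 173.
φ(158641) = (7−1) · (131−1) · (173−1) = 6 · 130 · 172 = 134160.

134160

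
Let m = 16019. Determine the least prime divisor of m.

16019 is odd.
Digit sum 17, not divisible by 3.
Ends in 9: not divisible by 5.
7: 16019 = 7·2288 + 3
11: 16019 = 11·1456 + 3
13: 16019 = 13·1232 + 3
17: 16019 = 17·942 + 5
19: 16019 = 19·843 + 2
23: 16019 = 23·696 + 11
29: 16019 = 29·552 + 11
31: 16019 = 31·516 + 23
37: 16019 = 37·432 + 35
41: 16019 = 41·390 + 29
43: 16019 = 43·372 + 23
47: 16019 = 47·340 + 39
53: 16019 = 53·302 + 13
59: 16019 = 59·271 + 30
61: 16019 = 61·262 + 37
67: 16019 = 67·239 + 6
71: 16019 = 71·225 + 44
73: 16019 = 73·219 + 32
79: 16019 = 79·202 + 61
83: 16019 = 83·193

83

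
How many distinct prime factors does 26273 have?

3

26273 = 13 · 2021
2021 = 43 · 47
26273 = 13 · 43 · 47, which has 3 distinct prime factors.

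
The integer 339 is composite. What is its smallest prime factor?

3

339 is odd.
Digit sum 15, divisible by 3.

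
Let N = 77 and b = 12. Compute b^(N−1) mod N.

12^1 ≡ 12 (mod 77)
12^2 ≡ 12^2 = 144 ≡ 67 (mod 77)
12^4 ≡ 67^2 = 4489 ≡ 23 (mod 77)
12^8 ≡ 23^2 = 529 ≡ 67 (mod 77)
12^16 ≡ 67^2 = 4489 ≡ 23 (mod 77)
12^32 ≡ 23^2 = 529 ≡ 67 (mod 77)
12^64 ≡ 67^2 = 4489 ≡ 23 (mod 77)
76 = 64 + 8 + 4 in binary powers of 2.
So 12^76 ≡ 23 · 67 · 23 ≡ 23 (mod 77).
Since 23 ≠ 1, base 12 is a Fermat witness: 77 is composite.

23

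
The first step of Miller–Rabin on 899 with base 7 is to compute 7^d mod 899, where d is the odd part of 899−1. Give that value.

877

899 − 1 = 898 = 2^1 · 449, so d = 449.
7^1 ≡ 7 (mod 899)
7^2 ≡ 7^2 = 49 ≡ 49 (mod 899)
7^4 ≡ 49^2 = 2401 ≡ 603 (mod 899)
7^8 ≡ 603^2 = 363609 ≡ 413 (mod 899)
7^16 ≡ 413^2 = 170569 ≡ 658 (mod 899)
7^32 ≡ 658^2 = 432964 ≡ 545 (mod 899)
7^64 ≡ 545^2 = 297025 ≡ 355 (mod 899)
7^128 ≡ 355^2 = 126025 ≡ 165 (mod 899)
7^256 ≡ 165^2 = 27225 ≡ 255 (mod 899)
449 = 256 + 128 + 64 + 1 in binary powers of 2.
So 7^449 ≡ 255 · 165 · 355 · 7 ≡ 877 (mod 899).
Squaring chain: 877; never reaches −1, so base 7 is a Miller–Rabin witness that 899 is composite.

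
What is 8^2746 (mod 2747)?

1958

8^1 ≡ 8 (mod 2747)
8^2 ≡ 8^2 = 64 ≡ 64 (mod 2747)
8^4 ≡ 64^2 = 4096 ≡ 1349 (mod 2747)
8^8 ≡ 1349^2 = 1819801 ≡ 1287 (mod 2747)
8^16 ≡ 1287^2 = 1656369 ≡ 2675 (mod 2747)
8^32 ≡ 2675^2 = 7155625 ≡ 2437 (mod 2747)
8^64 ≡ 2437^2 = 5938969 ≡ 2702 (mod 2747)
8^128 ≡ 2702^2 = 7300804 ≡ 2025 (mod 2747)
8^256 ≡ 2025^2 = 4100625 ≡ 2101 (mod 2747)
8^512 ≡ 2101^2 = 4414201 ≡ 2519 (mod 2747)
8^1024 ≡ 2519^2 = 6345361 ≡ 2538 (mod 2747)
8^2048 ≡ 2538^2 = 6441444 ≡ 2476 (mod 2747)
2746 = 2048 + 512 + 128 + 32 + 16 + 8 + 2 in binary powers of 2.
So 8^2746 ≡ 2476 · 2519 · 2025 · 2437 · 2675 · 1287 · 64 ≡ 1958 (mod 2747).
Since 1958 ≠ 1, base 8 is a Fermat witness: 2747 is composite.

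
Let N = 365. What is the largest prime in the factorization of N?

365 = 5 · 73
73 is prime.
So 365 = 5 · 73; the largest prime factor is 73.

73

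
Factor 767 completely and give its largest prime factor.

767 = 13 · 59
59 is prime.
So 767 = 13 · 59; the largest prime factor is 59.

59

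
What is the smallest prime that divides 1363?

1363 is odd.
Digit sum 13, not divisible by 3.
Ends in 3: not divisible by 5.
7: 1363 = 7·194 + 5
11: 1363 = 11·123 + 10
13: 1363 = 13·104 + 11
17: 1363 = 17·80 + 3
19: 1363 = 19·71 + 14
23: 1363 = 23·59 + 6
29: 1363 = 29·47

29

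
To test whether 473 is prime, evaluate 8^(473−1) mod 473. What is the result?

262

8^1 ≡ 8 (mod 473)
8^2 ≡ 8^2 = 64 ≡ 64 (mod 473)
8^4 ≡ 64^2 = 4096 ≡ 312 (mod 473)
8^8 ≡ 312^2 = 97344 ≡ 379 (mod 473)
8^16 ≡ 379^2 = 143641 ≡ 322 (mod 473)
8^32 ≡ 322^2 = 103684 ≡ 97 (mod 473)
8^64 ≡ 97^2 = 9409 ≡ 422 (mod 473)
8^128 ≡ 422^2 = 178084 ≡ 236 (mod 473)
8^256 ≡ 236^2 = 55696 ≡ 355 (mod 473)
472 = 256 + 128 + 64 + 16 + 8 in binary powers of 2.
So 8^472 ≡ 355 · 236 · 422 · 322 · 379 ≡ 262 (mod 473).
Since 262 ≠ 1, base 8 is a Fermat witness: 473 is composite.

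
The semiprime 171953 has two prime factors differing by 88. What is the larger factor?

Since p = q + 88, we have 171953 = q(q + 88), so q² + 88q − 171953 = 0.
Discriminant: 88² + 4·171953 = 7744 + 687812 = 695556; √695556 = 834.
q = (−88 + 834)/2 = 373, and p = q + 88 = 461.
Check: 373 · 461 = 171953.

461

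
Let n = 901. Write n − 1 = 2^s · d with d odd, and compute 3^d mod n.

734

901 − 1 = 900 = 2^2 · 225, so d = 225.
3^1 ≡ 3 (mod 901)
3^2 ≡ 3^2 = 9 ≡ 9 (mod 901)
3^4 ≡ 9^2 = 81 ≡ 81 (mod 901)
3^8 ≡ 81^2 = 6561 ≡ 254 (mod 901)
3^16 ≡ 254^2 = 64516 ≡ 545 (mod 901)
3^32 ≡ 545^2 = 297025 ≡ 596 (mod 901)
3^64 ≡ 596^2 = 355216 ≡ 222 (mod 901)
3^128 ≡ 222^2 = 49284 ≡ 630 (mod 901)
225 = 128 + 64 + 32 + 1 in binary powers of 2.
So 3^225 ≡ 630 · 222 · 596 · 3 ≡ 734 (mod 901).
Squaring chain: 734 → 859; never reaches −1, so base 3 is a Miller–Rabin witness that 901 is composite.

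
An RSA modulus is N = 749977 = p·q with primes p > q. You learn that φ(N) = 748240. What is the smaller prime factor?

797

φ(n) = (p−1)(q−1) = n − (p+q) + 1, so p + q = 749977 − 748240 + 1 = 1738.
p and q are the roots of t² − 1738t + 749977 = 0.
Discriminant: 1738² − 4·749977 = 3020644 − 2999908 = 20736; √20736 = 144.
q = (1738 − 144)/2 = 797, p = (1738 + 144)/2 = 941.
Check: 797 · 941 = 749977.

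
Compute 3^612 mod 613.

1

3^1 ≡ 3 (mod 613)
3^2 ≡ 3^2 = 9 ≡ 9 (mod 613)
3^4 ≡ 9^2 = 81 ≡ 81 (mod 613)
3^8 ≡ 81^2 = 6561 ≡ 431 (mod 613)
3^16 ≡ 431^2 = 185761 ≡ 22 (mod 613)
3^32 ≡ 22^2 = 484 ≡ 484 (mod 613)
3^64 ≡ 484^2 = 234256 ≡ 90 (mod 613)
3^128 ≡ 90^2 = 8100 ≡ 131 (mod 613)
3^256 ≡ 131^2 = 17161 ≡ 610 (mod 613)
3^512 ≡ 610^2 = 372100 ≡ 9 (mod 613)
612 = 512 + 64 + 32 + 4 in binary powers of 2.
So 3^612 ≡ 9 · 90 · 484 · 81 ≡ 1 (mod 613).
Since the result is 1, base 3 gives no evidence that 613 is composite.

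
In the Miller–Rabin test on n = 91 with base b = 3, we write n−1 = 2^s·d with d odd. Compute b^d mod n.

91 − 1 = 90 = 2^1 · 45, so d = 45.
3^1 ≡ 3 (mod 91)
3^2 ≡ 3^2 = 9 ≡ 9 (mod 91)
3^4 ≡ 9^2 = 81 ≡ 81 (mod 91)
3^8 ≡ 81^2 = 6561 ≡ 9 (mod 91)
3^16 ≡ 9^2 = 81 ≡ 81 (mod 91)
3^32 ≡ 81^2 = 6561 ≡ 9 (mod 91)
45 = 32 + 8 + 4 + 1 in binary powers of 2.
So 3^45 ≡ 9 · 9 · 81 · 3 ≡ 27 (mod 91).
Squaring chain: 27; never reaches −1, so base 3 is a Miller–Rabin witness that 91 is composite.

27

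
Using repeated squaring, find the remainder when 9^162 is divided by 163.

9^1 ≡ 9 (mod 163)
9^2 ≡ 9^2 = 81 ≡ 81 (mod 163)
9^4 ≡ 81^2 = 6561 ≡ 41 (mod 163)
9^8 ≡ 41^2 = 1681 ≡ 51 (mod 163)
9^16 ≡ 51^2 = 2601 ≡ 156 (mod 163)
9^32 ≡ 156^2 = 24336 ≡ 49 (mod 163)
9^64 ≡ 49^2 = 2401 ≡ 119 (mod 163)
9^128 ≡ 119^2 = 14161 ≡ 143 (mod 163)
162 = 128 + 32 + 2 in binary powers of 2.
So 9^162 ≡ 143 · 49 · 81 ≡ 1 (mod 163).
Since the result is 1, base 9 gives no evidence that 163 is composite.

1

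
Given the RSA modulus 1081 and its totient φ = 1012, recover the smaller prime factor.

φ(n) = (p−1)(q−1) = n − (p+q) + 1, so p + q = 1081 − 1012 + 1 = 70.
p and q are the roots of t² − 70t + 1081 = 0.
Discriminant: 70² − 4·1081 = 4900 − 4324 = 576; √576 = 24.
q = (70 − 24)/2 = 23, p = (70 + 24)/2 = 47.
Check: 23 · 47 = 1081.

23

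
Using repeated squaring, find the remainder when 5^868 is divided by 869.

356

5^1 ≡ 5 (mod 869)
5^2 ≡ 5^2 = 25 ≡ 25 (mod 869)
5^4 ≡ 25^2 = 625 ≡ 625 (mod 869)
5^8 ≡ 625^2 = 390625 ≡ 444 (mod 869)
5^16 ≡ 444^2 = 197136 ≡ 742 (mod 869)
5^32 ≡ 742^2 = 550564 ≡ 487 (mod 869)
5^64 ≡ 487^2 = 237169 ≡ 801 (mod 869)
5^128 ≡ 801^2 = 641601 ≡ 279 (mod 869)
5^256 ≡ 279^2 = 77841 ≡ 500 (mod 869)
5^512 ≡ 500^2 = 250000 ≡ 597 (mod 869)
868 = 512 + 256 + 64 + 32 + 4 in binary powers of 2.
So 5^868 ≡ 597 · 500 · 801 · 487 · 625 ≡ 356 (mod 869).
Since 356 ≠ 1, base 5 is a Fermat witness: 869 is composite.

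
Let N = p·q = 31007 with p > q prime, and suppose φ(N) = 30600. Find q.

φ(n) = (p−1)(q−1) = n − (p+q) + 1, so p + q = 31007 − 30600 + 1 = 408.
p and q are the roots of t² − 408t + 31007 = 0.
Discriminant: 408² − 4·31007 = 166464 − 124028 = 42436; √42436 = 206.
q = (408 − 206)/2 = 101, p = (408 + 206)/2 = 307.
Check: 101 · 307 = 31007.

101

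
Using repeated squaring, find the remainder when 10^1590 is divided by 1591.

10^1 ≡ 10 (mod 1591)
10^2 ≡ 10^2 = 100 ≡ 100 (mod 1591)
10^4 ≡ 100^2 = 10000 ≡ 454 (mod 1591)
10^8 ≡ 454^2 = 206116 ≡ 877 (mod 1591)
10^16 ≡ 877^2 = 769129 ≡ 676 (mod 1591)
10^32 ≡ 676^2 = 456976 ≡ 359 (mod 1591)
10^64 ≡ 359^2 = 128881 ≡ 10 (mod 1591)
10^128 ≡ 10^2 = 100 ≡ 100 (mod 1591)
10^256 ≡ 100^2 = 10000 ≡ 454 (mod 1591)
10^512 ≡ 454^2 = 206116 ≡ 877 (mod 1591)
10^1024 ≡ 877^2 = 769129 ≡ 676 (mod 1591)
1590 = 1024 + 512 + 32 + 16 + 4 + 2 in binary powers of 2.
So 10^1590 ≡ 676 · 877 · 359 · 676 · 454 · 100 ≡ 704 (mod 1591).
Since 704 ≠ 1, base 10 is a Fermat witness: 1591 is composite.

704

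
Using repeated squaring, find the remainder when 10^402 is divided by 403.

10^1 ≡ 10 (mod 403)
10^2 ≡ 10^2 = 100 ≡ 100 (mod 403)
10^4 ≡ 100^2 = 10000 ≡ 328 (mod 403)
10^8 ≡ 328^2 = 107584 ≡ 386 (mod 403)
10^16 ≡ 386^2 = 148996 ≡ 289 (mod 403)
10^32 ≡ 289^2 = 83521 ≡ 100 (mod 403)
10^64 ≡ 100^2 = 10000 ≡ 328 (mod 403)
10^128 ≡ 328^2 = 107584 ≡ 386 (mod 403)
10^256 ≡ 386^2 = 148996 ≡ 289 (mod 403)
402 = 256 + 128 + 16 + 2 in binary powers of 2.
So 10^402 ≡ 289 · 386 · 289 · 100 ≡ 66 (mod 403).
Since 66 ≠ 1, base 10 is a Fermat witness: 403 is composite.

66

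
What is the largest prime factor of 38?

38 = 2 · 19
19 is prime.
So 38 = 2 · 19; the largest prime factor is 19.

19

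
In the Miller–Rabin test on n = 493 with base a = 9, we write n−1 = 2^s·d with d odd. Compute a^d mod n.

493 − 1 = 492 = 2^2 · 123, so d = 123.
9^1 ≡ 9 (mod 493)
9^2 ≡ 9^2 = 81 ≡ 81 (mod 493)
9^4 ≡ 81^2 = 6561 ≡ 152 (mod 493)
9^8 ≡ 152^2 = 23104 ≡ 426 (mod 493)
9^16 ≡ 426^2 = 181476 ≡ 52 (mod 493)
9^32 ≡ 52^2 = 2704 ≡ 239 (mod 493)
9^64 ≡ 239^2 = 57121 ≡ 426 (mod 493)
123 = 64 + 32 + 16 + 8 + 2 + 1 in binary powers of 2.
So 9^123 ≡ 426 · 239 · 52 · 426 · 81 · 9 ≡ 457 (mod 493).
Squaring chain: 457 → 310; never reaches −1, so base 9 is a Miller–Rabin witness that 493 is composite.

457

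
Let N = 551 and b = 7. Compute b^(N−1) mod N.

197

7^1 ≡ 7 (mod 551)
7^2 ≡ 7^2 = 49 ≡ 49 (mod 551)
7^4 ≡ 49^2 = 2401 ≡ 197 (mod 551)
7^8 ≡ 197^2 = 38809 ≡ 239 (mod 551)
7^16 ≡ 239^2 = 57121 ≡ 368 (mod 551)
7^32 ≡ 368^2 = 135424 ≡ 429 (mod 551)
7^64 ≡ 429^2 = 184041 ≡ 7 (mod 551)
7^128 ≡ 7^2 = 49 ≡ 49 (mod 551)
7^256 ≡ 49^2 = 2401 ≡ 197 (mod 551)
7^512 ≡ 197^2 = 38809 ≡ 239 (mod 551)
550 = 512 + 32 + 4 + 2 in binary powers of 2.
So 7^550 ≡ 239 · 429 · 197 · 49 ≡ 197 (mod 551).
Since 197 ≠ 1, base 7 is a Fermat witness: 551 is composite.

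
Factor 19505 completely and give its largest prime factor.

83

19505 = 5 · 3901
3901 = 47 · 83
83 is prime.
So 19505 = 5 · 47 · 83; the largest prime factor is 83.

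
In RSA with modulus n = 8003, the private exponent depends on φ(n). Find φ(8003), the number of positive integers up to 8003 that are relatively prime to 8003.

7800

Factor: 8003 = 53 · 151.
φ(8003) = (53−1) · (151−1) = 52 · 150 = 7800.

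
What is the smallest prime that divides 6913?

31

6913 is odd.
Digit sum 19, not divisible by 3.
Ends in 3: not divisible by 5.
7: 6913 = 7·987 + 4
11: 6913 = 11·628 + 5
13: 6913 = 13·531 + 10
17: 6913 = 17·406 + 11
19: 6913 = 19·363 + 16
23: 6913 = 23·300 + 13
29: 6913 = 29·238 + 11
31: 6913 = 31·223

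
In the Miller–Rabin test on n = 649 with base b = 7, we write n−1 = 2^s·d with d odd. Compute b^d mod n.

649 − 1 = 648 = 2^3 · 81, so d = 81.
7^1 ≡ 7 (mod 649)
7^2 ≡ 7^2 = 49 ≡ 49 (mod 649)
7^4 ≡ 49^2 = 2401 ≡ 454 (mod 649)
7^8 ≡ 454^2 = 206116 ≡ 383 (mod 649)
7^16 ≡ 383^2 = 146689 ≡ 15 (mod 649)
7^32 ≡ 15^2 = 225 ≡ 225 (mod 649)
7^64 ≡ 225^2 = 50625 ≡ 3 (mod 649)
81 = 64 + 16 + 1 in binary powers of 2.
So 7^81 ≡ 3 · 15 · 7 ≡ 315 (mod 649).
Squaring chain: 315 → 577 → 641; never reaches −1, so base 7 is a Miller–Rabin witness that 649 is composite.

315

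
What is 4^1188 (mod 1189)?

4^1 ≡ 4 (mod 1189)
4^2 ≡ 4^2 = 16 ≡ 16 (mod 1189)
4^4 ≡ 16^2 = 256 ≡ 256 (mod 1189)
4^8 ≡ 256^2 = 65536 ≡ 141 (mod 1189)
4^16 ≡ 141^2 = 19881 ≡ 857 (mod 1189)
4^32 ≡ 857^2 = 734449 ≡ 836 (mod 1189)
4^64 ≡ 836^2 = 698896 ≡ 953 (mod 1189)
4^128 ≡ 953^2 = 908209 ≡ 1002 (mod 1189)
4^256 ≡ 1002^2 = 1004004 ≡ 488 (mod 1189)
4^512 ≡ 488^2 = 238144 ≡ 344 (mod 1189)
4^1024 ≡ 344^2 = 118336 ≡ 625 (mod 1189)
1188 = 1024 + 128 + 32 + 4 in binary powers of 2.
So 4^1188 ≡ 625 · 1002 · 836 · 256 ≡ 223 (mod 1189).
Since 223 ≠ 1, base 4 is a Fermat witness: 1189 is composite.

223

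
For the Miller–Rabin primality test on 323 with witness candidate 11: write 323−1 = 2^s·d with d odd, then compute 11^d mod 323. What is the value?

45

323 − 1 = 322 = 2^1 · 161, so d = 161.
11^1 ≡ 11 (mod 323)
11^2 ≡ 11^2 = 121 ≡ 121 (mod 323)
11^4 ≡ 121^2 = 14641 ≡ 106 (mod 323)
11^8 ≡ 106^2 = 11236 ≡ 254 (mod 323)
11^16 ≡ 254^2 = 64516 ≡ 239 (mod 323)
11^32 ≡ 239^2 = 57121 ≡ 273 (mod 323)
11^64 ≡ 273^2 = 74529 ≡ 239 (mod 323)
11^128 ≡ 239^2 = 57121 ≡ 273 (mod 323)
161 = 128 + 32 + 1 in binary powers of 2.
So 11^161 ≡ 273 · 273 · 11 ≡ 45 (mod 323).
Squaring chain: 45; never reaches −1, so base 11 is a Miller–Rabin witness that 323 is composite.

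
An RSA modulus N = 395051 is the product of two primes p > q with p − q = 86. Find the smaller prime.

587

Since p = q + 86, we have 395051 = q(q + 86), so q² + 86q − 395051 = 0.
Discriminant: 86² + 4·395051 = 7396 + 1580204 = 1587600; √1587600 = 1260.
q = (−86 + 1260)/2 = 587, and p = q + 86 = 673.
Check: 587 · 673 = 395051.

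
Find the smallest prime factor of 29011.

29011 is odd.
Digit sum 13, not divisible by 3.
Ends in 1: not divisible by 5.
7: 29011 = 7·4144 + 3
11: 29011 = 11·2637 + 4
13: 29011 = 13·2231 + 8
17: 29011 = 17·1706 + 9
19: 29011 = 19·1526 + 17
23: 29011 = 23·1261 + 8
29: 29011 = 29·1000 + 11
31: 29011 = 31·935 + 26
37: 29011 = 37·784 + 3
41: 29011 = 41·707 + 24
43: 29011 = 43·674 + 29
47: 29011 = 47·617 + 12
53: 29011 = 53·547 + 20
59: 29011 = 59·491 + 42
61: 29011 = 61·475 + 36
67: 29011 = 67·433

67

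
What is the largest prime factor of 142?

71

142 = 2 · 71
71 is prime.
So 142 = 2 · 71; the largest prime factor is 71.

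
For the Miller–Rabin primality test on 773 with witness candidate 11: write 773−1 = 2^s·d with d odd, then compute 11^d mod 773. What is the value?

773 − 1 = 772 = 2^2 · 193, so d = 193.
11^1 ≡ 11 (mod 773)
11^2 ≡ 11^2 = 121 ≡ 121 (mod 773)
11^4 ≡ 121^2 = 14641 ≡ 727 (mod 773)
11^8 ≡ 727^2 = 528529 ≡ 570 (mod 773)
11^16 ≡ 570^2 = 324900 ≡ 240 (mod 773)
11^32 ≡ 240^2 = 57600 ≡ 398 (mod 773)
11^64 ≡ 398^2 = 158404 ≡ 712 (mod 773)
11^128 ≡ 712^2 = 506944 ≡ 629 (mod 773)
193 = 128 + 64 + 1 in binary powers of 2.
So 11^193 ≡ 629 · 712 · 11 ≡ 772 (mod 773).
Since 11^d ≡ 772 (mod 773), base 11 does not prove 773 composite.

772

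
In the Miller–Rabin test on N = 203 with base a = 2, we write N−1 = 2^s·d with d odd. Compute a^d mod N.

203 − 1 = 202 = 2^1 · 101, so d = 101.
2^1 ≡ 2 (mod 203)
2^2 ≡ 2^2 = 4 ≡ 4 (mod 203)
2^4 ≡ 4^2 = 16 ≡ 16 (mod 203)
2^8 ≡ 16^2 = 256 ≡ 53 (mod 203)
2^16 ≡ 53^2 = 2809 ≡ 170 (mod 203)
2^32 ≡ 170^2 = 28900 ≡ 74 (mod 203)
2^64 ≡ 74^2 = 5476 ≡ 198 (mod 203)
101 = 64 + 32 + 4 + 1 in binary powers of 2.
So 2^101 ≡ 198 · 74 · 16 · 2 ≡ 137 (mod 203).
Squaring chain: 137; never reaches −1, so base 2 is a Miller–Rabin witness that 203 is composite.

137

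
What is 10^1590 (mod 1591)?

704

10^1 ≡ 10 (mod 1591)
10^2 ≡ 10^2 = 100 ≡ 100 (mod 1591)
10^4 ≡ 100^2 = 10000 ≡ 454 (mod 1591)
10^8 ≡ 454^2 = 206116 ≡ 877 (mod 1591)
10^16 ≡ 877^2 = 769129 ≡ 676 (mod 1591)
10^32 ≡ 676^2 = 456976 ≡ 359 (mod 1591)
10^64 ≡ 359^2 = 128881 ≡ 10 (mod 1591)
10^128 ≡ 10^2 = 100 ≡ 100 (mod 1591)
10^256 ≡ 100^2 = 10000 ≡ 454 (mod 1591)
10^512 ≡ 454^2 = 206116 ≡ 877 (mod 1591)
10^1024 ≡ 877^2 = 769129 ≡ 676 (mod 1591)
1590 = 1024 + 512 + 32 + 16 + 4 + 2 in binary powers of 2.
So 10^1590 ≡ 676 · 877 · 359 · 676 · 454 · 100 ≡ 704 (mod 1591).
Since 704 ≠ 1, base 10 is a Fermat witness: 1591 is composite.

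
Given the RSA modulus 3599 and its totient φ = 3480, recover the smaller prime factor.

59

φ(n) = (p−1)(q−1) = n − (p+q) + 1, so p + q = 3599 − 3480 + 1 = 120.
p and q are the roots of t² − 120t + 3599 = 0.
Discriminant: 120² − 4·3599 = 14400 − 14396 = 4; √4 = 2.
q = (120 − 2)/2 = 59, p = (120 + 2)/2 = 61.
Check: 59 · 61 = 3599.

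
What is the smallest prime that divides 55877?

55877 is odd.
Digit sum 32, not divisible by 3.
Ends in 7: not divisible by 5.
7: 55877 = 7·7982 + 3
11: 55877 = 11·5079 + 8
13: 55877 = 13·4298 + 3
17: 55877 = 17·3286 + 15
19: 55877 = 19·2940 + 17
23: 55877 = 23·2429 + 10
29: 55877 = 29·1926 + 23
31: 55877 = 31·1802 + 15
37: 55877 = 37·1510 + 7
41: 55877 = 41·1362 + 35
43: 55877 = 43·1299 + 20
47: 55877 = 47·1188 + 41
53: 55877 = 53·1054 + 15
59: 55877 = 59·947 + 4
61: 55877 = 61·916 + 1
67: 55877 = 67·833 + 66
71: 55877 = 71·787

71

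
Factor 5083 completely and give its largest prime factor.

23

5083 = 13 · 391
391 = 17 · 23
23 is prime.
So 5083 = 13 · 17 · 23; the largest prime factor is 23.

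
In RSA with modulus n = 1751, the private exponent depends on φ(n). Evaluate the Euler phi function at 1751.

1632

Factor: 1751 = 17 · 103.
φ(1751) = (17−1) · (103−1) = 16 · 102 = 1632.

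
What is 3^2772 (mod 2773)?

1140

3^1 ≡ 3 (mod 2773)
3^2 ≡ 3^2 = 9 ≡ 9 (mod 2773)
3^4 ≡ 9^2 = 81 ≡ 81 (mod 2773)
3^8 ≡ 81^2 = 6561 ≡ 1015 (mod 2773)
3^16 ≡ 1015^2 = 1030225 ≡ 1442 (mod 2773)
3^32 ≡ 1442^2 = 2079364 ≡ 2387 (mod 2773)
3^64 ≡ 2387^2 = 5697769 ≡ 2027 (mod 2773)
3^128 ≡ 2027^2 = 4108729 ≡ 1916 (mod 2773)
3^256 ≡ 1916^2 = 3671056 ≡ 2377 (mod 2773)
3^512 ≡ 2377^2 = 5650129 ≡ 1528 (mod 2773)
3^1024 ≡ 1528^2 = 2334784 ≡ 2691 (mod 2773)
3^2048 ≡ 2691^2 = 7241481 ≡ 1178 (mod 2773)
2772 = 2048 + 512 + 128 + 64 + 16 + 4 in binary powers of 2.
So 3^2772 ≡ 1178 · 1528 · 1916 · 2027 · 1442 · 81 ≡ 1140 (mod 2773).
Since 1140 ≠ 1, base 3 is a Fermat witness: 2773 is composite.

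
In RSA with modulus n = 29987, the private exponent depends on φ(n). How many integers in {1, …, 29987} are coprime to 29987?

29640

Factor: 29987 = 157 · 191.
φ(29987) = (157−1) · (191−1) = 156 · 190 = 29640.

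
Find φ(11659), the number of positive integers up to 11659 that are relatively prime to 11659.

11440

Factor: 11659 = 89 · 131.
φ(11659) = (89−1) · (131−1) = 88 · 130 = 11440.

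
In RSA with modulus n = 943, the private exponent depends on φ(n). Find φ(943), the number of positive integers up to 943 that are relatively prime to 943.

Factor: 943 = 23 · 41.
φ(943) = (23−1) · (41−1) = 22 · 40 = 880.

880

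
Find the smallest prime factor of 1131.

1131 is odd.
Digit sum 6, divisible by 3.

3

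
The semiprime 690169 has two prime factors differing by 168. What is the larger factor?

Since p = q + 168, we have 690169 = q(q + 168), so q² + 168q − 690169 = 0.
Discriminant: 168² + 4·690169 = 28224 + 2760676 = 2788900; √2788900 = 1670.
q = (−168 + 1670)/2 = 751, and p = q + 168 = 919.
Check: 751 · 919 = 690169.

919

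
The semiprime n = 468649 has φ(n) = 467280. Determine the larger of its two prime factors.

709

φ(n) = (p−1)(q−1) = n − (p+q) + 1, so p + q = 468649 − 467280 + 1 = 1370.
p and q are the roots of t² − 1370t + 468649 = 0.
Discriminant: 1370² − 4·468649 = 1876900 − 1874596 = 2304; √2304 = 48.
q = (1370 − 48)/2 = 661, p = (1370 + 48)/2 = 709.
Check: 661 · 709 = 468649.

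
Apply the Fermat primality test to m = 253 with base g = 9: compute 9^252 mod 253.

202

9^1 ≡ 9 (mod 253)
9^2 ≡ 9^2 = 81 ≡ 81 (mod 253)
9^4 ≡ 81^2 = 6561 ≡ 236 (mod 253)
9^8 ≡ 236^2 = 55696 ≡ 36 (mod 253)
9^16 ≡ 36^2 = 1296 ≡ 31 (mod 253)
9^32 ≡ 31^2 = 961 ≡ 202 (mod 253)
9^64 ≡ 202^2 = 40804 ≡ 71 (mod 253)
9^128 ≡ 71^2 = 5041 ≡ 234 (mod 253)
252 = 128 + 64 + 32 + 16 + 8 + 4 in binary powers of 2.
So 9^252 ≡ 234 · 71 · 202 · 31 · 36 · 236 ≡ 202 (mod 253).
Since 202 ≠ 1, base 9 is a Fermat witness: 253 is composite.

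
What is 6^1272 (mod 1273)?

558

6^1 ≡ 6 (mod 1273)
6^2 ≡ 6^2 = 36 ≡ 36 (mod 1273)
6^4 ≡ 36^2 = 1296 ≡ 23 (mod 1273)
6^8 ≡ 23^2 = 529 ≡ 529 (mod 1273)
6^16 ≡ 529^2 = 279841 ≡ 1054 (mod 1273)
6^32 ≡ 1054^2 = 1110916 ≡ 860 (mod 1273)
6^64 ≡ 860^2 = 739600 ≡ 1260 (mod 1273)
6^128 ≡ 1260^2 = 1587600 ≡ 169 (mod 1273)
6^256 ≡ 169^2 = 28561 ≡ 555 (mod 1273)
6^512 ≡ 555^2 = 308025 ≡ 1232 (mod 1273)
6^1024 ≡ 1232^2 = 1517824 ≡ 408 (mod 1273)
1272 = 1024 + 128 + 64 + 32 + 16 + 8 in binary powers of 2.
So 6^1272 ≡ 408 · 169 · 1260 · 860 · 1054 · 529 ≡ 558 (mod 1273).
Since 558 ≠ 1, base 6 is a Fermat witness: 1273 is composite.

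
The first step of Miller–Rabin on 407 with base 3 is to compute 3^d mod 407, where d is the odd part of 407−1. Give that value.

407 − 1 = 406 = 2^1 · 203, so d = 203.
3^1 ≡ 3 (mod 407)
3^2 ≡ 3^2 = 9 ≡ 9 (mod 407)
3^4 ≡ 9^2 = 81 ≡ 81 (mod 407)
3^8 ≡ 81^2 = 6561 ≡ 49 (mod 407)
3^16 ≡ 49^2 = 2401 ≡ 366 (mod 407)
3^32 ≡ 366^2 = 133956 ≡ 53 (mod 407)
3^64 ≡ 53^2 = 2809 ≡ 367 (mod 407)
3^128 ≡ 367^2 = 134689 ≡ 379 (mod 407)
203 = 128 + 64 + 8 + 2 + 1 in binary powers of 2.
So 3^203 ≡ 379 · 367 · 49 · 9 · 3 ≡ 280 (mod 407).
Squaring chain: 280; never reaches −1, so base 3 is a Miller–Rabin witness that 407 is composite.

280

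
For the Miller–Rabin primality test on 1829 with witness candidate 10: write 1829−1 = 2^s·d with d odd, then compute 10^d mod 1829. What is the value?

1829 − 1 = 1828 = 2^2 · 457, so d = 457.
10^1 ≡ 10 (mod 1829)
10^2 ≡ 10^2 = 100 ≡ 100 (mod 1829)
10^4 ≡ 100^2 = 10000 ≡ 855 (mod 1829)
10^8 ≡ 855^2 = 731025 ≡ 1254 (mod 1829)
10^16 ≡ 1254^2 = 1572516 ≡ 1405 (mod 1829)
10^32 ≡ 1405^2 = 1974025 ≡ 534 (mod 1829)
10^64 ≡ 534^2 = 285156 ≡ 1661 (mod 1829)
10^128 ≡ 1661^2 = 2758921 ≡ 789 (mod 1829)
10^256 ≡ 789^2 = 622521 ≡ 661 (mod 1829)
457 = 256 + 128 + 64 + 8 + 1 in binary powers of 2.
So 10^457 ≡ 661 · 789 · 1661 · 1254 · 10 ≡ 1043 (mod 1829).
Squaring chain: 1043 → 1423; never reaches −1, so base 10 is a Miller–Rabin witness that 1829 is composite.

1043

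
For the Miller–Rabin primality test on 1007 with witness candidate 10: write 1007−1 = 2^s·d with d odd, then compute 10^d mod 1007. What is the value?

876

1007 − 1 = 1006 = 2^1 · 503, so d = 503.
10^1 ≡ 10 (mod 1007)
10^2 ≡ 10^2 = 100 ≡ 100 (mod 1007)
10^4 ≡ 100^2 = 10000 ≡ 937 (mod 1007)
10^8 ≡ 937^2 = 877969 ≡ 872 (mod 1007)
10^16 ≡ 872^2 = 760384 ≡ 99 (mod 1007)
10^32 ≡ 99^2 = 9801 ≡ 738 (mod 1007)
10^64 ≡ 738^2 = 544644 ≡ 864 (mod 1007)
10^128 ≡ 864^2 = 746496 ≡ 309 (mod 1007)
10^256 ≡ 309^2 = 95481 ≡ 823 (mod 1007)
503 = 256 + 128 + 64 + 32 + 16 + 4 + 2 + 1 in binary powers of 2.
So 10^503 ≡ 823 · 309 · 864 · 738 · 99 · 937 · 100 · 10 ≡ 876 (mod 1007).
Squaring chain: 876; never reaches −1, so base 10 is a Miller–Rabin witness that 1007 is composite.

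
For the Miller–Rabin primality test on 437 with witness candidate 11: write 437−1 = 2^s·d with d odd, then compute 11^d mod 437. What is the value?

437 − 1 = 436 = 2^2 · 109, so d = 109.
11^1 ≡ 11 (mod 437)
11^2 ≡ 11^2 = 121 ≡ 121 (mod 437)
11^4 ≡ 121^2 = 14641 ≡ 220 (mod 437)
11^8 ≡ 220^2 = 48400 ≡ 330 (mod 437)
11^16 ≡ 330^2 = 108900 ≡ 87 (mod 437)
11^32 ≡ 87^2 = 7569 ≡ 140 (mod 437)
11^64 ≡ 140^2 = 19600 ≡ 372 (mod 437)
109 = 64 + 32 + 8 + 4 + 1 in binary powers of 2.
So 11^109 ≡ 372 · 140 · 330 · 220 · 11 ≡ 182 (mod 437).
Squaring chain: 182 → 349; never reaches −1, so base 11 is a Miller–Rabin witness that 437 is composite.

182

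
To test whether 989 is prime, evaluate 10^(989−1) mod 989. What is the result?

10^1 ≡ 10 (mod 989)
10^2 ≡ 10^2 = 100 ≡ 100 (mod 989)
10^4 ≡ 100^2 = 10000 ≡ 110 (mod 989)
10^8 ≡ 110^2 = 12100 ≡ 232 (mod 989)
10^16 ≡ 232^2 = 53824 ≡ 418 (mod 989)
10^32 ≡ 418^2 = 174724 ≡ 660 (mod 989)
10^64 ≡ 660^2 = 435600 ≡ 440 (mod 989)
10^128 ≡ 440^2 = 193600 ≡ 745 (mod 989)
10^256 ≡ 745^2 = 555025 ≡ 196 (mod 989)
10^512 ≡ 196^2 = 38416 ≡ 834 (mod 989)
988 = 512 + 256 + 128 + 64 + 16 + 8 + 4 in binary powers of 2.
So 10^988 ≡ 834 · 196 · 745 · 440 · 418 · 232 · 110 ≡ 440 (mod 989).
Since 440 ≠ 1, base 10 is a Fermat witness: 989 is composite.

440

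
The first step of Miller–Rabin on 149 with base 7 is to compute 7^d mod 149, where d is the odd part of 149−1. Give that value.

148

149 − 1 = 148 = 2^2 · 37, so d = 37.
7^1 ≡ 7 (mod 149)
7^2 ≡ 7^2 = 49 ≡ 49 (mod 149)
7^4 ≡ 49^2 = 2401 ≡ 17 (mod 149)
7^8 ≡ 17^2 = 289 ≡ 140 (mod 149)
7^16 ≡ 140^2 = 19600 ≡ 81 (mod 149)
7^32 ≡ 81^2 = 6561 ≡ 5 (mod 149)
37 = 32 + 4 + 1 in binary powers of 2.
So 7^37 ≡ 5 · 17 · 7 ≡ 148 (mod 149).
Since 7^d ≡ 148 (mod 149), base 7 does not prove 149 composite.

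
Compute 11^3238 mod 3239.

3013

11^1 ≡ 11 (mod 3239)
11^2 ≡ 11^2 = 121 ≡ 121 (mod 3239)
11^4 ≡ 121^2 = 14641 ≡ 1685 (mod 3239)
11^8 ≡ 1685^2 = 2839225 ≡ 1861 (mod 3239)
11^16 ≡ 1861^2 = 3463321 ≡ 830 (mod 3239)
11^32 ≡ 830^2 = 688900 ≡ 2232 (mod 3239)
11^64 ≡ 2232^2 = 4981824 ≡ 242 (mod 3239)
11^128 ≡ 242^2 = 58564 ≡ 262 (mod 3239)
11^256 ≡ 262^2 = 68644 ≡ 625 (mod 3239)
11^512 ≡ 625^2 = 390625 ≡ 1945 (mod 3239)
11^1024 ≡ 1945^2 = 3783025 ≡ 3112 (mod 3239)
11^2048 ≡ 3112^2 = 9684544 ≡ 3173 (mod 3239)
3238 = 2048 + 1024 + 128 + 32 + 4 + 2 in binary powers of 2.
So 11^3238 ≡ 3173 · 3112 · 262 · 2232 · 1685 · 121 ≡ 3013 (mod 3239).
Since 3013 ≠ 1, base 11 is a Fermat witness: 3239 is composite.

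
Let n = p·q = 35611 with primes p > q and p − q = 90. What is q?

149

Since p = q + 90, we have 35611 = q(q + 90), so q² + 90q − 35611 = 0.
Discriminant: 90² + 4·35611 = 8100 + 142444 = 150544; √150544 = 388.
q = (−90 + 388)/2 = 149, and p = q + 90 = 239.
Check: 149 · 239 = 35611.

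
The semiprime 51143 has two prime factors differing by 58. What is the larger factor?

Since p = q + 58, we have 51143 = q(q + 58), so q² + 58q − 51143 = 0.
Discriminant: 58² + 4·51143 = 3364 + 204572 = 207936; √207936 = 456.
q = (−58 + 456)/2 = 199, and p = q + 58 = 257.
Check: 199 · 257 = 51143.

257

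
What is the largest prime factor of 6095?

6095 = 5 · 1219
1219 = 23 · 53
53 is prime.
So 6095 = 5 · 23 · 53; the largest prime factor is 53.

53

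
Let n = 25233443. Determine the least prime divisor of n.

61

25233443 is odd.
Digit sum 26, not divisible by 3.
Ends in 3: not divisible by 5.
7: 25233443 = 7·3604777 + 4
11: 25233443 = 11·2293949 + 4
13: 25233443 = 13·1941034 + 1
17: 25233443 = 17·1484320 + 3
19: 25233443 = 19·1328075 + 18
23: 25233443 = 23·1097106 + 5
29: 25233443 = 29·870118 + 21
31: 25233443 = 31·813982 + 1
37: 25233443 = 37·681984 + 35
41: 25233443 = 41·615449 + 34
43: 25233443 = 43·586824 + 11
47: 25233443 = 47·536881 + 36
53: 25233443 = 53·476102 + 37
59: 25233443 = 59·427685 + 28
61: 25233443 = 61·413663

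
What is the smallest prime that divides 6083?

7

6083 is odd.
Digit sum 17, not divisible by 3.
Ends in 3: not divisible by 5.
7: 6083 = 7·869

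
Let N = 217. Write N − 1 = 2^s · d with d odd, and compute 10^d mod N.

217 − 1 = 216 = 2^3 · 27, so d = 27.
10^1 ≡ 10 (mod 217)
10^2 ≡ 10^2 = 100 ≡ 100 (mod 217)
10^4 ≡ 100^2 = 10000 ≡ 18 (mod 217)
10^8 ≡ 18^2 = 324 ≡ 107 (mod 217)
10^16 ≡ 107^2 = 11449 ≡ 165 (mod 217)
27 = 16 + 8 + 2 + 1 in binary powers of 2.
So 10^27 ≡ 165 · 107 · 100 · 10 ≡ 97 (mod 217).
Squaring chain: 97 → 78 → 8; never reaches −1, so base 10 is a Miller–Rabin witness that 217 is composite.

97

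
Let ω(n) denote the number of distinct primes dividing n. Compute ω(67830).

6

67830 = 2 · 33915
33915 = 3 · 11305
11305 = 5 · 2261
2261 = 7 · 323
323 = 17 · 19
67830 = 2 · 3 · 5 · 7 · 17 · 19, which has 6 distinct prime factors.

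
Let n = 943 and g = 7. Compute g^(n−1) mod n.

7^1 ≡ 7 (mod 943)
7^2 ≡ 7^2 = 49 ≡ 49 (mod 943)
7^4 ≡ 49^2 = 2401 ≡ 515 (mod 943)
7^8 ≡ 515^2 = 265225 ≡ 242 (mod 943)
7^16 ≡ 242^2 = 58564 ≡ 98 (mod 943)
7^32 ≡ 98^2 = 9604 ≡ 174 (mod 943)
7^64 ≡ 174^2 = 30276 ≡ 100 (mod 943)
7^128 ≡ 100^2 = 10000 ≡ 570 (mod 943)
7^256 ≡ 570^2 = 324900 ≡ 508 (mod 943)
7^512 ≡ 508^2 = 258064 ≡ 625 (mod 943)
942 = 512 + 256 + 128 + 32 + 8 + 4 + 2 in binary powers of 2.
So 7^942 ≡ 625 · 508 · 570 · 174 · 242 · 515 · 49 ≡ 156 (mod 943).
Since 156 ≠ 1, base 7 is a Fermat witness: 943 is composite.

156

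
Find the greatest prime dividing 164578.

71

164578 = 2 · 82289
82289 = 19 · 4331
4331 = 61 · 71
71 is prime.
So 164578 = 2 · 19 · 61 · 71; the largest prime factor is 71.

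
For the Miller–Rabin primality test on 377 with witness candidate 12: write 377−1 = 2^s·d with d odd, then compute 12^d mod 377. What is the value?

377 − 1 = 376 = 2^3 · 47, so d = 47.
12^1 ≡ 12 (mod 377)
12^2 ≡ 12^2 = 144 ≡ 144 (mod 377)
12^4 ≡ 144^2 = 20736 ≡ 1 (mod 377)
12^8 ≡ 1^2 = 1 ≡ 1 (mod 377)
12^16 ≡ 1^2 = 1 ≡ 1 (mod 377)
12^32 ≡ 1^2 = 1 ≡ 1 (mod 377)
47 = 32 + 8 + 4 + 2 + 1 in binary powers of 2.
So 12^47 ≡ 1 · 1 · 1 · 144 · 12 ≡ 220 (mod 377).
Squaring chain: 220 → 144 → 1; never reaches −1, so base 12 is a Miller–Rabin witness that 377 is composite.

220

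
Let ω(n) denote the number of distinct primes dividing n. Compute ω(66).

3

66 = 2 · 33
33 = 3 · 11
66 = 2 · 3 · 11, which has 3 distinct prime factors.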